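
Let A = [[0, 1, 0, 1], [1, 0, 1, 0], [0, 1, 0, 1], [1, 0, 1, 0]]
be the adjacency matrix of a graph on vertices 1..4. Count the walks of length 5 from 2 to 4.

0

The number of length-5 walks from vertex 2 to vertex 4 is entry (2,4) of A^5, where A is the adjacency matrix.
A^2 = [[2, 0, 2, 0], [0, 2, 0, 2], [2, 0, 2, 0], [0, 2, 0, 2]]
A^3 = [[0, 4, 0, 4], [4, 0, 4, 0], [0, 4, 0, 4], [4, 0, 4, 0]]
A^4 = [[8, 0, 8, 0], [0, 8, 0, 8], [8, 0, 8, 0], [0, 8, 0, 8]]
A^5 = [[0, 16, 0, 16], [16, 0, 16, 0], [0, 16, 0, 16], [16, 0, 16, 0]]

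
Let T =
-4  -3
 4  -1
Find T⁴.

T² = [[4, 15], [-20, -11]]
T³ = [[44, -27], [36, 71]]
T⁴ = [[-284, -105], [140, -179]]

[[-284, -105], [140, -179]]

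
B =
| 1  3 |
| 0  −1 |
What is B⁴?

B² = [[1, 0], [0, 1]]
B³ = [[1, 3], [0, −1]]
B⁴ = [[1, 0], [0, 1]]

[[1, 0], [0, 1]]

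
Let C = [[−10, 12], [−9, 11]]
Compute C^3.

tr C = 1 and det C = −2, so the characteristic polynomial is λ² − (1)λ + (−2) with roots 2 and −1.
Eigenvectors give P = [[1, 4], [1, 3]] with P⁻¹ = [[−3, 4], [1, −1]], and C = P·diag(2, −1)·P⁻¹.
Then C^3 = P·diag(8, −1)·P⁻¹ = [[8, −4], [8, −3]] · [[−3, 4], [1, −1]] = [[−28, 36], [−27, 35]].

[[−28, 36], [−27, 35]]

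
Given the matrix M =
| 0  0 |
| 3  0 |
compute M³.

M is strictly triangular, hence nilpotent: M² = 0, so M³ = 0.

[[0, 0], [0, 0]]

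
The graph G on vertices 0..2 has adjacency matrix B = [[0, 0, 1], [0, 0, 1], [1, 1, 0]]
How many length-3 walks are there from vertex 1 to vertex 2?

The number of length-3 walks from vertex 1 to vertex 2 is entry (1,2) of B³, where B is the adjacency matrix.
B² = [[1, 1, 0], [1, 1, 0], [0, 0, 2]]
B³ = [[0, 0, 2], [0, 0, 2], [2, 2, 0]]

2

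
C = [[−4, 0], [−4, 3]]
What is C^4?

C^2 = [[16, 0], [4, 9]]
C^3 = [[−64, 0], [−52, 27]]
C^4 = [[256, 0], [100, 81]]

[[256, 0], [100, 81]]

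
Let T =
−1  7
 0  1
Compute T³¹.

[[−1, 7], [0, 1]]

T² = I (check: tr T = 0 and det T = −1), so T³¹ = T since 31 is odd.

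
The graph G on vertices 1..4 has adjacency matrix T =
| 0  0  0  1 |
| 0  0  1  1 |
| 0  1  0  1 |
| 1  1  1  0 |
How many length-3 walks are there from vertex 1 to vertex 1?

0

The number of length-3 walks from vertex 1 to vertex 1 is entry (1,1) of T^3, where T is the adjacency matrix.
T^2 = [[1, 1, 1, 0], [1, 2, 1, 1], [1, 1, 2, 1], [0, 1, 1, 3]]
T^3 = [[0, 1, 1, 3], [1, 2, 3, 4], [1, 3, 2, 4], [3, 4, 4, 2]]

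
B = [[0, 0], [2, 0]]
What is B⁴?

[[0, 0], [0, 0]]

B is strictly triangular, hence nilpotent: B² = 0, so B⁴ = 0.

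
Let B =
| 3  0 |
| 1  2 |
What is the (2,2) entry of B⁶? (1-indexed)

64

tr B = 5 and det B = 6, so the characteristic polynomial is λ² − (5)λ + (6) with roots 3 and 2.
Eigenvectors give P = [[-1, 0], [-1, 1]] with P⁻¹ = [[-1, 0], [-1, 1]], and B = P·diag(3, 2)·P⁻¹.
Then B⁶ = P·diag(729, 64)·P⁻¹ = [[-729, 0], [-729, 64]] · [[-1, 0], [-1, 1]] = [[729, 0], [665, 64]].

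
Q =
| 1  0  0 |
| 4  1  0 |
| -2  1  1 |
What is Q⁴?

Q = I + N where N = [[0, 0, 0], [4, 0, 0], [-2, 1, 0]] is strictly lower-triangular, so N³ = 0.
(I + N)⁴ = I + 4·N + 6·N² = [[1, 0, 0], [16, 1, 0], [16, 4, 1]].

[[1, 0, 0], [16, 1, 0], [16, 4, 1]]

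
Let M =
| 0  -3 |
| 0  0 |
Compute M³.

[[0, 0], [0, 0]]

M is strictly triangular, hence nilpotent: M² = 0, so M³ = 0.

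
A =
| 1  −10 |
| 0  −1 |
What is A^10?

A² = I (check: tr A = 0 and det A = −1), so A^10 = I since 10 is even.

[[1, 0], [0, 1]]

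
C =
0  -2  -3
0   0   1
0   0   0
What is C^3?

C is strictly triangular, hence nilpotent: C^3 = 0, so C^3 = 0.

[[0, 0, 0], [0, 0, 0], [0, 0, 0]]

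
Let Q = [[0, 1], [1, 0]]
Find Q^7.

Q² = I (check: tr Q = 0 and det Q = −1), so Q^7 = Q since 7 is odd.

[[0, 1], [1, 0]]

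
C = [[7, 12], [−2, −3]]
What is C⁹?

tr C = 4 and det C = 3, so the characteristic polynomial is λ² − (4)λ + (3) with roots 3 and 1.
Eigenvectors give P = [[3, −2], [−1, 1]] with P⁻¹ = [[1, 2], [1, 3]], and C = P·diag(3, 1)·P⁻¹.
Then C⁹ = P·diag(19683, 1)·P⁻¹ = [[59049, −2], [−19683, 1]] · [[1, 2], [1, 3]] = [[59047, 118092], [−19682, −39363]].

[[59047, 118092], [−19682, −39363]]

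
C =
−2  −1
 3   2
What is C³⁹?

[[−2, −1], [3, 2]]

C² = I (check: tr C = 0 and det C = −1), so C³⁹ = C since 39 is odd.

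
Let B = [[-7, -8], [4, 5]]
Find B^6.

[[1457, 1456], [-728, -727]]

tr B = -2 and det B = -3, so the characteristic polynomial is λ² − (-2)λ + (-3) with roots 1 and -3.
Eigenvectors give P = [[-1, 2], [1, -1]] with P⁻¹ = [[1, 2], [1, 1]], and B = P·diag(1, -3)·P⁻¹.
Then B^6 = P·diag(1, 729)·P⁻¹ = [[-1, 1458], [1, -729]] · [[1, 2], [1, 1]] = [[1457, 1456], [-728, -727]].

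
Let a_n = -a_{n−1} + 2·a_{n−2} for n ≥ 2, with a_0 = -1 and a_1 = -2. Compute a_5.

With companion matrix A = [[-1, 2], [1, 0]], [a_n, a_{n−1}]ᵀ = A·[a_{n−1}, a_{n−2}]ᵀ, so [a_5, a_4]ᵀ = A^4·[a_1, a_0]ᵀ.
A^4 = [[11, -10], [-5, 6]], giving [a_5, a_4]ᵀ = [[-12], [4]].

-12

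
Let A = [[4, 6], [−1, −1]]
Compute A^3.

tr A = 3 and det A = 2, so the characteristic polynomial is λ² − (3)λ + (2) with roots 2 and 1.
Eigenvectors give P = [[−3, −2], [1, 1]] with P⁻¹ = [[−1, −2], [1, 3]], and A = P·diag(2, 1)·P⁻¹.
Then A^3 = P·diag(8, 1)·P⁻¹ = [[−24, −2], [8, 1]] · [[−1, −2], [1, 3]] = [[22, 42], [−7, −13]].

[[22, 42], [−7, −13]]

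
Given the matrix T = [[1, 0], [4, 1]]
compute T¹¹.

T = I + N where N = [[0, 0], [4, 0]] is strictly lower-triangular, so N² = 0.
(I + N)¹¹ = I + 11·N = [[1, 0], [44, 1]].

[[1, 0], [44, 1]]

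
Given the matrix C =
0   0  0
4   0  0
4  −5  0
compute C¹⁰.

[[0, 0, 0], [0, 0, 0], [0, 0, 0]]

C is strictly triangular, hence nilpotent: C³ = 0, so C¹⁰ = 0.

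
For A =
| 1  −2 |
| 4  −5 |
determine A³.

tr A = −4 and det A = 3, so the characteristic polynomial is λ² − (−4)λ + (3) with roots −3 and −1.
Eigenvectors give P = [[−1, 1], [−2, 1]] with P⁻¹ = [[1, −1], [2, −1]], and A = P·diag(−3, −1)·P⁻¹.
Then A³ = P·diag(−27, −1)·P⁻¹ = [[27, −1], [54, −1]] · [[1, −1], [2, −1]] = [[25, −26], [52, −53]].

[[25, −26], [52, −53]]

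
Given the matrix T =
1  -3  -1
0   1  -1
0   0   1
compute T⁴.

[[1, -12, 14], [0, 1, -4], [0, 0, 1]]

T = I + N where N = [[0, -3, -1], [0, 0, -1], [0, 0, 0]] is strictly upper-triangular, so N³ = 0.
(I + N)⁴ = I + 4·N + 6·N² = [[1, -12, 14], [0, 1, -4], [0, 0, 1]].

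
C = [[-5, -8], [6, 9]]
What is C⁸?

[[-19679, -26240], [19680, 26241]]

tr C = 4 and det C = 3, so the characteristic polynomial is λ² − (4)λ + (3) with roots 1 and 3.
Eigenvectors give P = [[4, -1], [-3, 1]] with P⁻¹ = [[1, 1], [3, 4]], and C = P·diag(1, 3)·P⁻¹.
Then C⁸ = P·diag(1, 6561)·P⁻¹ = [[4, -6561], [-3, 6561]] · [[1, 1], [3, 4]] = [[-19679, -26240], [19680, 26241]].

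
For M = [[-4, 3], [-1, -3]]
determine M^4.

[[22, -399], [133, -111]]

M^2 = [[13, -21], [7, 6]]
M^3 = [[-31, 102], [-34, 3]]
M^4 = [[22, -399], [133, -111]]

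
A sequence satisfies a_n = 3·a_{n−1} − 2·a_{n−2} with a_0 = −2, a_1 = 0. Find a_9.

1020

With companion matrix B = [[3, −2], [1, 0]], [a_n, a_{n−1}]ᵀ = B·[a_{n−1}, a_{n−2}]ᵀ, so [a_9, a_8]ᵀ = B⁸·[a_1, a_0]ᵀ.
B⁸ = [[511, −510], [255, −254]], giving [a_9, a_8]ᵀ = [[1020], [508]].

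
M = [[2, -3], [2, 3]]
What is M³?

[[-34, -39], [26, -21]]

M² = [[-2, -15], [10, 3]]
M³ = [[-34, -39], [26, -21]]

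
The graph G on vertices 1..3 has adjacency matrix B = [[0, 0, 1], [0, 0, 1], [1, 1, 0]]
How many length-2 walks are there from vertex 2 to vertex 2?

The number of length-2 walks from vertex 2 to vertex 2 is entry (2,2) of B², where B is the adjacency matrix.
B² = [[1, 1, 0], [1, 1, 0], [0, 0, 2]]

1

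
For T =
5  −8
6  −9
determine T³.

tr T = −4 and det T = 3, so the characteristic polynomial is λ² − (−4)λ + (3) with roots −3 and −1.
Eigenvectors give P = [[−1, 4], [−1, 3]] with P⁻¹ = [[3, −4], [1, −1]], and T = P·diag(−3, −1)·P⁻¹.
Then T³ = P·diag(−27, −1)·P⁻¹ = [[27, −4], [27, −3]] · [[3, −4], [1, −1]] = [[77, −104], [78, −105]].

[[77, −104], [78, −105]]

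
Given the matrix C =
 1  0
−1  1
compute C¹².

C = I + N where N = [[0, 0], [−1, 0]] is strictly lower-triangular, so N² = 0.
(I + N)¹² = I + 12·N = [[1, 0], [−12, 1]].

[[1, 0], [−12, 1]]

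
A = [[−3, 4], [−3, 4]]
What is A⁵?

[[−3, 4], [−3, 4]]

A² = A (a projection; rank 1, trace 1), so A⁵ = A.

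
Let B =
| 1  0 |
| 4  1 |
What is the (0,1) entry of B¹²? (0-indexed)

0

B = I + N where N = [[0, 0], [4, 0]] is strictly lower-triangular, so N² = 0.
(I + N)¹² = I + 12·N = [[1, 0], [48, 1]].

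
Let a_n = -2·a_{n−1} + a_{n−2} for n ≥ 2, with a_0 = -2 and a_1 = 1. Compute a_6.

With companion matrix Q = [[-2, 1], [1, 0]], [a_n, a_{n−1}]ᵀ = Q·[a_{n−1}, a_{n−2}]ᵀ, so [a_6, a_5]ᵀ = Q^5·[a_1, a_0]ᵀ.
Q^5 = [[-70, 29], [29, -12]], giving [a_6, a_5]ᵀ = [[-128], [53]].

-128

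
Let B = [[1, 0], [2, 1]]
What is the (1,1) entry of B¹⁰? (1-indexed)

1

B = I + N where N = [[0, 0], [2, 0]] is strictly lower-triangular, so N² = 0.
(I + N)¹⁰ = I + 10·N = [[1, 0], [20, 1]].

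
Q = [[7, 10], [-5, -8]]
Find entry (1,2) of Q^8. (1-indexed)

tr Q = -1 and det Q = -6, so the characteristic polynomial is λ² − (-1)λ + (-6) with roots 2 and -3.
Eigenvectors give P = [[-2, -1], [1, 1]] with P⁻¹ = [[-1, -1], [1, 2]], and Q = P·diag(2, -3)·P⁻¹.
Then Q^8 = P·diag(256, 6561)·P⁻¹ = [[-512, -6561], [256, 6561]] · [[-1, -1], [1, 2]] = [[-6049, -12610], [6305, 12866]].

-12610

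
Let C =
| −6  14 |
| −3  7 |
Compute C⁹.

C² = C (a projection; rank 1, trace 1), so C⁹ = C.

[[−6, 14], [−3, 7]]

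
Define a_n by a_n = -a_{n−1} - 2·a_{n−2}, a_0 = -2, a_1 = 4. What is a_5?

With companion matrix T = [[-1, -2], [1, 0]], [a_n, a_{n−1}]ᵀ = T·[a_{n−1}, a_{n−2}]ᵀ, so [a_5, a_4]ᵀ = T⁴·[a_1, a_0]ᵀ.
T⁴ = [[-1, -6], [3, 2]], giving [a_5, a_4]ᵀ = [[8], [8]].

8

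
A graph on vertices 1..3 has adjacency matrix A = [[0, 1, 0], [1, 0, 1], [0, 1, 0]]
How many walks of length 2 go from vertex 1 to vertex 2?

The number of length-2 walks from vertex 1 to vertex 2 is entry (1,2) of A^2, where A is the adjacency matrix.
A^2 = [[1, 0, 1], [0, 2, 0], [1, 0, 1]]

0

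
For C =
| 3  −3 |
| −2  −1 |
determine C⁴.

[[249, −132], [−88, 73]]

C² = [[15, −6], [−4, 7]]
C³ = [[57, −39], [−26, 5]]
C⁴ = [[249, −132], [−88, 73]]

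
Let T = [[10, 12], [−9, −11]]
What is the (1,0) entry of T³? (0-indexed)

−27

tr T = −1 and det T = −2, so the characteristic polynomial is λ² − (−1)λ + (−2) with roots 1 and −2.
Eigenvectors give P = [[4, 1], [−3, −1]] with P⁻¹ = [[1, 1], [−3, −4]], and T = P·diag(1, −2)·P⁻¹.
Then T³ = P·diag(1, −8)·P⁻¹ = [[4, −8], [−3, 8]] · [[1, 1], [−3, −4]] = [[28, 36], [−27, −35]].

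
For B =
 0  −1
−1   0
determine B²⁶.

B² = I (check: tr B = 0 and det B = −1), so B²⁶ = I since 26 is even.

[[1, 0], [0, 1]]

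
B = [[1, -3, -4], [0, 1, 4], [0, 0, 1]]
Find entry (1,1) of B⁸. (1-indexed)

B = I + N where N = [[0, -3, -4], [0, 0, 4], [0, 0, 0]] is strictly upper-triangular, so N³ = 0.
(I + N)⁸ = I + 8·N + 28·N² = [[1, -24, -368], [0, 1, 32], [0, 0, 1]].

1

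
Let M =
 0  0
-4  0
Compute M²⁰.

M is strictly triangular, hence nilpotent: M² = 0, so M²⁰ = 0.

[[0, 0], [0, 0]]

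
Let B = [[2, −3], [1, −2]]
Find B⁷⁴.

B² = I (check: tr B = 0 and det B = −1), so B⁷⁴ = I since 74 is even.

[[1, 0], [0, 1]]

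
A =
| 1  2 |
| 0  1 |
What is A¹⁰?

A = I + N where N = [[0, 2], [0, 0]] is strictly upper-triangular, so N² = 0.
(I + N)¹⁰ = I + 10·N = [[1, 20], [0, 1]].

[[1, 20], [0, 1]]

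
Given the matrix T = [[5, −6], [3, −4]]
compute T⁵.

tr T = 1 and det T = −2, so the characteristic polynomial is λ² − (1)λ + (−2) with roots 2 and −1.
Eigenvectors give P = [[2, 1], [1, 1]] with P⁻¹ = [[1, −1], [−1, 2]], and T = P·diag(2, −1)·P⁻¹.
Then T⁵ = P·diag(32, −1)·P⁻¹ = [[64, −1], [32, −1]] · [[1, −1], [−1, 2]] = [[65, −66], [33, −34]].

[[65, −66], [33, −34]]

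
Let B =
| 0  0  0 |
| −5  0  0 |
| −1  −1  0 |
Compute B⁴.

B is strictly triangular, hence nilpotent: B³ = 0, so B⁴ = 0.

[[0, 0, 0], [0, 0, 0], [0, 0, 0]]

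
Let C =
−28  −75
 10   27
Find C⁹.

tr C = −1 and det C = −6, so the characteristic polynomial is λ² − (−1)λ + (−6) with roots −3 and 2.
Eigenvectors give P = [[3, −5], [−1, 2]] with P⁻¹ = [[2, 5], [1, 3]], and C = P·diag(−3, 2)·P⁻¹.
Then C⁹ = P·diag(−19683, 512)·P⁻¹ = [[−59049, −2560], [19683, 1024]] · [[2, 5], [1, 3]] = [[−120658, −302925], [40390, 101487]].

[[−120658, −302925], [40390, 101487]]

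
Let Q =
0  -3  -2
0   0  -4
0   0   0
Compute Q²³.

[[0, 0, 0], [0, 0, 0], [0, 0, 0]]

Q is strictly triangular, hence nilpotent: Q³ = 0, so Q²³ = 0.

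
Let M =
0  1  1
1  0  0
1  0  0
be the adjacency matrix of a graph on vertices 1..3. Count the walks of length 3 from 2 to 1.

2

The number of length-3 walks from vertex 2 to vertex 1 is entry (2,1) of M³, where M is the adjacency matrix.
M² = [[2, 0, 0], [0, 1, 1], [0, 1, 1]]
M³ = [[0, 2, 2], [2, 0, 0], [2, 0, 0]]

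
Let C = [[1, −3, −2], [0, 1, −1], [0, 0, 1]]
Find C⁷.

C = I + N where N = [[0, −3, −2], [0, 0, −1], [0, 0, 0]] is strictly upper-triangular, so N³ = 0.
(I + N)⁷ = I + 7·N + 21·N² = [[1, −21, 49], [0, 1, −7], [0, 0, 1]].

[[1, −21, 49], [0, 1, −7], [0, 0, 1]]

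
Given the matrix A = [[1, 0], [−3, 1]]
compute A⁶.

[[1, 0], [−18, 1]]

A = I + N where N = [[0, 0], [−3, 0]] is strictly lower-triangular, so N² = 0.
(I + N)⁶ = I + 6·N = [[1, 0], [−18, 1]].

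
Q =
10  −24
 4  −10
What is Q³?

tr Q = 0 and det Q = −4, so the characteristic polynomial is λ² − (0)λ + (−4) with roots −2 and 2.
Eigenvectors give P = [[−2, 3], [−1, 1]] with P⁻¹ = [[1, −3], [1, −2]], and Q = P·diag(−2, 2)·P⁻¹.
Then Q³ = P·diag(−8, 8)·P⁻¹ = [[16, 24], [8, 8]] · [[1, −3], [1, −2]] = [[40, −96], [16, −40]].

[[40, −96], [16, −40]]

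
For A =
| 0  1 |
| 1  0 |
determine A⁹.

A² = I (check: tr A = 0 and det A = -1), so A⁹ = A since 9 is odd.

[[0, 1], [1, 0]]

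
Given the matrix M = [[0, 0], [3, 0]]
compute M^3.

M^2 = [[0, 0], [0, 0]]
M^3 = [[0, 0], [0, 0]]

[[0, 0], [0, 0]]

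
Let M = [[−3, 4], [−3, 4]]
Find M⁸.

[[−3, 4], [−3, 4]]

M² = M (a projection; rank 1, trace 1), so M⁸ = M.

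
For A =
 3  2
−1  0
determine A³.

[[15, 14], [−7, −6]]

tr A = 3 and det A = 2, so the characteristic polynomial is λ² − (3)λ + (2) with roots 2 and 1.
Eigenvectors give P = [[2, 1], [−1, −1]] with P⁻¹ = [[1, 1], [−1, −2]], and A = P·diag(2, 1)·P⁻¹.
Then A³ = P·diag(8, 1)·P⁻¹ = [[16, 1], [−8, −1]] · [[1, 1], [−1, −2]] = [[15, 14], [−7, −6]].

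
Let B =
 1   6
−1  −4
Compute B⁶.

[[−125, −378], [63, 190]]

tr B = −3 and det B = 2, so the characteristic polynomial is λ² − (−3)λ + (2) with roots −1 and −2.
Eigenvectors give P = [[3, −2], [−1, 1]] with P⁻¹ = [[1, 2], [1, 3]], and B = P·diag(−1, −2)·P⁻¹.
Then B⁶ = P·diag(1, 64)·P⁻¹ = [[3, −128], [−1, 64]] · [[1, 2], [1, 3]] = [[−125, −378], [63, 190]].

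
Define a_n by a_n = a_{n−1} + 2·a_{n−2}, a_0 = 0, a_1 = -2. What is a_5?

-22

With companion matrix A = [[1, 2], [1, 0]], [a_n, a_{n−1}]ᵀ = A·[a_{n−1}, a_{n−2}]ᵀ, so [a_5, a_4]ᵀ = A^4·[a_1, a_0]ᵀ.
A^4 = [[11, 10], [5, 6]], giving [a_5, a_4]ᵀ = [[-22], [-10]].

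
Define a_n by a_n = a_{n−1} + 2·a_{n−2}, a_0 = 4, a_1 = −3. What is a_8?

89

With companion matrix M = [[1, 2], [1, 0]], [a_n, a_{n−1}]ᵀ = M·[a_{n−1}, a_{n−2}]ᵀ, so [a_8, a_7]ᵀ = M⁷·[a_1, a_0]ᵀ.
M⁷ = [[85, 86], [43, 42]], giving [a_8, a_7]ᵀ = [[89], [39]].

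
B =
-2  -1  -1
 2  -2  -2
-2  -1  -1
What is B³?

[[-8, -19, -19], [8, -8, -8], [-8, -19, -19]]

B² = [[4, 5, 5], [-4, 4, 4], [4, 5, 5]]
B³ = [[-8, -19, -19], [8, -8, -8], [-8, -19, -19]]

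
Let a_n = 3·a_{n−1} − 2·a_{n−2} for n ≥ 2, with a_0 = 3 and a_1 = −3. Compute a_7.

With companion matrix T = [[3, −2], [1, 0]], [a_n, a_{n−1}]ᵀ = T·[a_{n−1}, a_{n−2}]ᵀ, so [a_7, a_6]ᵀ = T^6·[a_1, a_0]ᵀ.
T^6 = [[127, −126], [63, −62]], giving [a_7, a_6]ᵀ = [[−759], [−375]].

−759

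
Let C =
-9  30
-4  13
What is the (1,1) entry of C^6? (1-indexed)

-3639

tr C = 4 and det C = 3, so the characteristic polynomial is λ² − (4)λ + (3) with roots 3 and 1.
Eigenvectors give P = [[-5, -3], [-2, -1]] with P⁻¹ = [[1, -3], [-2, 5]], and C = P·diag(3, 1)·P⁻¹.
Then C^6 = P·diag(729, 1)·P⁻¹ = [[-3645, -3], [-1458, -1]] · [[1, -3], [-2, 5]] = [[-3639, 10920], [-1456, 4369]].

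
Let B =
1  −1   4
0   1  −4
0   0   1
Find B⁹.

[[1, −9, 180], [0, 1, −36], [0, 0, 1]]

B = I + N where N = [[0, −1, 4], [0, 0, −4], [0, 0, 0]] is strictly upper-triangular, so N³ = 0.
(I + N)⁹ = I + 9·N + 36·N² = [[1, −9, 180], [0, 1, −36], [0, 0, 1]].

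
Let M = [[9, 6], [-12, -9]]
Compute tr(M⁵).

0

tr M = 0 and det M = -9, so the characteristic polynomial is λ² − (0)λ + (-9) with roots 3 and -3.
Eigenvectors give P = [[-1, -1], [1, 2]] with P⁻¹ = [[-2, -1], [1, 1]], and M = P·diag(3, -3)·P⁻¹.
Then M⁵ = P·diag(243, -243)·P⁻¹ = [[-243, 243], [243, -486]] · [[-2, -1], [1, 1]] = [[729, 486], [-972, -729]].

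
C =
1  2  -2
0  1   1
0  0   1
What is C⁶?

C = I + N where N = [[0, 2, -2], [0, 0, 1], [0, 0, 0]] is strictly upper-triangular, so N³ = 0.
(I + N)⁶ = I + 6·N + 15·N² = [[1, 12, 18], [0, 1, 6], [0, 0, 1]].

[[1, 12, 18], [0, 1, 6], [0, 0, 1]]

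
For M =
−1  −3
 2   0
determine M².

[[−5, 3], [−2, −6]]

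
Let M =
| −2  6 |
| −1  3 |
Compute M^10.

M² = M (a projection; rank 1, trace 1), so M^10 = M.

[[−2, 6], [−1, 3]]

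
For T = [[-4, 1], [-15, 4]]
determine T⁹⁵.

T² = I (check: tr T = 0 and det T = -1), so T⁹⁵ = T since 95 is odd.

[[-4, 1], [-15, 4]]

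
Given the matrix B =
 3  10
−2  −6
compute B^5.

tr B = −3 and det B = 2, so the characteristic polynomial is λ² − (−3)λ + (2) with roots −2 and −1.
Eigenvectors give P = [[−2, 5], [1, −2]] with P⁻¹ = [[2, 5], [1, 2]], and B = P·diag(−2, −1)·P⁻¹.
Then B^5 = P·diag(−32, −1)·P⁻¹ = [[64, −5], [−32, 2]] · [[2, 5], [1, 2]] = [[123, 310], [−62, −156]].

[[123, 310], [−62, −156]]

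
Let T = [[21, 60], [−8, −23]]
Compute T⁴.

tr T = −2 and det T = −3, so the characteristic polynomial is λ² − (−2)λ + (−3) with roots 1 and −3.
Eigenvectors give P = [[−3, −5], [1, 2]] with P⁻¹ = [[−2, −5], [1, 3]], and T = P·diag(1, −3)·P⁻¹.
Then T⁴ = P·diag(1, 81)·P⁻¹ = [[−3, −405], [1, 162]] · [[−2, −5], [1, 3]] = [[−399, −1200], [160, 481]].

[[−399, −1200], [160, 481]]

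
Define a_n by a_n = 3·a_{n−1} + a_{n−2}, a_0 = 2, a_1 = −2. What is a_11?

With companion matrix Q = [[3, 1], [1, 0]], [a_n, a_{n−1}]ᵀ = Q·[a_{n−1}, a_{n−2}]ᵀ, so [a_11, a_10]ᵀ = Q¹⁰·[a_1, a_0]ᵀ.
Q¹⁰ = [[141481, 42837], [42837, 12970]], giving [a_11, a_10]ᵀ = [[−197288], [−59734]].

−197288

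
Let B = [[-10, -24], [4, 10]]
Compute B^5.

[[-160, -384], [64, 160]]

tr B = 0 and det B = -4, so the characteristic polynomial is λ² − (0)λ + (-4) with roots -2 and 2.
Eigenvectors give P = [[-3, -2], [1, 1]] with P⁻¹ = [[-1, -2], [1, 3]], and B = P·diag(-2, 2)·P⁻¹.
Then B^5 = P·diag(-32, 32)·P⁻¹ = [[96, -64], [-32, 32]] · [[-1, -2], [1, 3]] = [[-160, -384], [64, 160]].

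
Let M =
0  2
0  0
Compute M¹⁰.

M is strictly triangular, hence nilpotent: M² = 0, so M¹⁰ = 0.

[[0, 0], [0, 0]]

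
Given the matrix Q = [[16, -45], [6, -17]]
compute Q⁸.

tr Q = -1 and det Q = -2, so the characteristic polynomial is λ² − (-1)λ + (-2) with roots 1 and -2.
Eigenvectors give P = [[-3, 5], [-1, 2]] with P⁻¹ = [[-2, 5], [-1, 3]], and Q = P·diag(1, -2)·P⁻¹.
Then Q⁸ = P·diag(1, 256)·P⁻¹ = [[-3, 1280], [-1, 512]] · [[-2, 5], [-1, 3]] = [[-1274, 3825], [-510, 1531]].

[[-1274, 3825], [-510, 1531]]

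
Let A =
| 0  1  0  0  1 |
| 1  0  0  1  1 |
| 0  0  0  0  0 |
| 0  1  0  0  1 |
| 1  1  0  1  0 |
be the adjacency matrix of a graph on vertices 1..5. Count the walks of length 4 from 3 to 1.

0

The number of length-4 walks from vertex 3 to vertex 1 is entry (3,1) of A^4, where A is the adjacency matrix.
A^2 = [[2, 1, 0, 2, 1], [1, 3, 0, 1, 2], [0, 0, 0, 0, 0], [2, 1, 0, 2, 1], [1, 2, 0, 1, 3]]
A^3 = [[2, 5, 0, 2, 5], [5, 4, 0, 5, 5], [0, 0, 0, 0, 0], [2, 5, 0, 2, 5], [5, 5, 0, 5, 4]]
A^4 = [[10, 9, 0, 10, 9], [9, 15, 0, 9, 14], [0, 0, 0, 0, 0], [10, 9, 0, 10, 9], [9, 14, 0, 9, 15]]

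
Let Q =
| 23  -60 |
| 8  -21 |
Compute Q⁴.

tr Q = 2 and det Q = -3, so the characteristic polynomial is λ² − (2)λ + (-3) with roots 3 and -1.
Eigenvectors give P = [[-3, -5], [-1, -2]] with P⁻¹ = [[-2, 5], [1, -3]], and Q = P·diag(3, -1)·P⁻¹.
Then Q⁴ = P·diag(81, 1)·P⁻¹ = [[-243, -5], [-81, -2]] · [[-2, 5], [1, -3]] = [[481, -1200], [160, -399]].

[[481, -1200], [160, -399]]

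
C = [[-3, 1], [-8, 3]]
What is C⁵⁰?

[[1, 0], [0, 1]]

C² = I (check: tr C = 0 and det C = -1), so C⁵⁰ = I since 50 is even.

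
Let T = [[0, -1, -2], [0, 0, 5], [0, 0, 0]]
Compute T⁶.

[[0, 0, 0], [0, 0, 0], [0, 0, 0]]

T is strictly triangular, hence nilpotent: T³ = 0, so T⁶ = 0.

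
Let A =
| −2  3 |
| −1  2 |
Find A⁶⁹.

[[−2, 3], [−1, 2]]

A² = I (check: tr A = 0 and det A = −1), so A⁶⁹ = A since 69 is odd.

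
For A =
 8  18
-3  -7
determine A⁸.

[[766, 1530], [-255, -509]]

tr A = 1 and det A = -2, so the characteristic polynomial is λ² − (1)λ + (-2) with roots -1 and 2.
Eigenvectors give P = [[-2, -3], [1, 1]] with P⁻¹ = [[1, 3], [-1, -2]], and A = P·diag(-1, 2)·P⁻¹.
Then A⁸ = P·diag(1, 256)·P⁻¹ = [[-2, -768], [1, 256]] · [[1, 3], [-1, -2]] = [[766, 1530], [-255, -509]].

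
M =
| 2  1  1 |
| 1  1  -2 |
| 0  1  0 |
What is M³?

M² = [[5, 4, 0], [3, 0, -1], [1, 1, -2]]
M³ = [[14, 9, -3], [6, 2, 3], [3, 0, -1]]

[[14, 9, -3], [6, 2, 3], [3, 0, -1]]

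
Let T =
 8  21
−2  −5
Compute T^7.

tr T = 3 and det T = 2, so the characteristic polynomial is λ² − (3)λ + (2) with roots 2 and 1.
Eigenvectors give P = [[−7, 3], [2, −1]] with P⁻¹ = [[−1, −3], [−2, −7]], and T = P·diag(2, 1)·P⁻¹.
Then T^7 = P·diag(128, 1)·P⁻¹ = [[−896, 3], [256, −1]] · [[−1, −3], [−2, −7]] = [[890, 2667], [−254, −761]].

[[890, 2667], [−254, −761]]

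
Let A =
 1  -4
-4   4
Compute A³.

A² = [[17, -20], [-20, 32]]
A³ = [[97, -148], [-148, 208]]

[[97, -148], [-148, 208]]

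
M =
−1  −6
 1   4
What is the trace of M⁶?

65

tr M = 3 and det M = 2, so the characteristic polynomial is λ² − (3)λ + (2) with roots 1 and 2.
Eigenvectors give P = [[3, −2], [−1, 1]] with P⁻¹ = [[1, 2], [1, 3]], and M = P·diag(1, 2)·P⁻¹.
Then M⁶ = P·diag(1, 64)·P⁻¹ = [[3, −128], [−1, 64]] · [[1, 2], [1, 3]] = [[−125, −378], [63, 190]].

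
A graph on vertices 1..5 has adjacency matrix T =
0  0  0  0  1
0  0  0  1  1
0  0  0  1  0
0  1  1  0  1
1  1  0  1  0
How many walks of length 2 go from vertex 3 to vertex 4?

0

The number of length-2 walks from vertex 3 to vertex 4 is entry (3,4) of T², where T is the adjacency matrix.
T² = [[1, 1, 0, 1, 0], [1, 2, 1, 1, 1], [0, 1, 1, 0, 1], [1, 1, 0, 3, 1], [0, 1, 1, 1, 3]]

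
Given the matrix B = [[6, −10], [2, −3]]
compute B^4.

tr B = 3 and det B = 2, so the characteristic polynomial is λ² − (3)λ + (2) with roots 1 and 2.
Eigenvectors give P = [[2, −5], [1, −2]] with P⁻¹ = [[−2, 5], [−1, 2]], and B = P·diag(1, 2)·P⁻¹.
Then B^4 = P·diag(1, 16)·P⁻¹ = [[2, −80], [1, −32]] · [[−2, 5], [−1, 2]] = [[76, −150], [30, −59]].

[[76, −150], [30, −59]]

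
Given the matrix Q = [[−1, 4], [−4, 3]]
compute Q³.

Q² = [[−15, 8], [−8, −7]]
Q³ = [[−17, −36], [36, −53]]

[[−17, −36], [36, −53]]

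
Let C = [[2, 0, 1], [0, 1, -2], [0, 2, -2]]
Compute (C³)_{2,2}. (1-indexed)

1

C² = [[4, 2, 0], [0, -3, 2], [0, -2, 0]]
C³ = [[8, 2, 0], [0, 1, 2], [0, -2, 4]]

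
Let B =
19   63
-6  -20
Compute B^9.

[[3079, 10773], [-1026, -3590]]

tr B = -1 and det B = -2, so the characteristic polynomial is λ² − (-1)λ + (-2) with roots -2 and 1.
Eigenvectors give P = [[-3, 7], [1, -2]] with P⁻¹ = [[2, 7], [1, 3]], and B = P·diag(-2, 1)·P⁻¹.
Then B^9 = P·diag(-512, 1)·P⁻¹ = [[1536, 7], [-512, -2]] · [[2, 7], [1, 3]] = [[3079, 10773], [-1026, -3590]].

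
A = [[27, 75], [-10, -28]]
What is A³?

tr A = -1 and det A = -6, so the characteristic polynomial is λ² − (-1)λ + (-6) with roots -3 and 2.
Eigenvectors give P = [[5, 3], [-2, -1]] with P⁻¹ = [[-1, -3], [2, 5]], and A = P·diag(-3, 2)·P⁻¹.
Then A³ = P·diag(-27, 8)·P⁻¹ = [[-135, 24], [54, -8]] · [[-1, -3], [2, 5]] = [[183, 525], [-70, -202]].

[[183, 525], [-70, -202]]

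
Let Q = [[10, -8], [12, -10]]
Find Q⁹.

[[2560, -2048], [3072, -2560]]

tr Q = 0 and det Q = -4, so the characteristic polynomial is λ² − (0)λ + (-4) with roots 2 and -2.
Eigenvectors give P = [[1, 2], [1, 3]] with P⁻¹ = [[3, -2], [-1, 1]], and Q = P·diag(2, -2)·P⁻¹.
Then Q⁹ = P·diag(512, -512)·P⁻¹ = [[512, -1024], [512, -1536]] · [[3, -2], [-1, 1]] = [[2560, -2048], [3072, -2560]].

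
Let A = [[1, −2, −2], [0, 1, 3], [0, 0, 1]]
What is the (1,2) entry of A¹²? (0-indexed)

A = I + N where N = [[0, −2, −2], [0, 0, 3], [0, 0, 0]] is strictly upper-triangular, so N³ = 0.
(I + N)¹² = I + 12·N + 66·N² = [[1, −24, −420], [0, 1, 36], [0, 0, 1]].

36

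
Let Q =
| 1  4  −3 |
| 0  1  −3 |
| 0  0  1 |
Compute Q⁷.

Q = I + N where N = [[0, 4, −3], [0, 0, −3], [0, 0, 0]] is strictly upper-triangular, so N³ = 0.
(I + N)⁷ = I + 7·N + 21·N² = [[1, 28, −273], [0, 1, −21], [0, 0, 1]].

[[1, 28, −273], [0, 1, −21], [0, 0, 1]]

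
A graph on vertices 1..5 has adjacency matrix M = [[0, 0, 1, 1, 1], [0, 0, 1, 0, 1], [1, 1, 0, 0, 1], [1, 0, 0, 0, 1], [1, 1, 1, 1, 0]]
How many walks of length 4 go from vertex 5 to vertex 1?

19

The number of length-4 walks from vertex 5 to vertex 1 is entry (5,1) of M^4, where M is the adjacency matrix.
M^2 = [[3, 2, 1, 1, 2], [2, 2, 1, 1, 1], [1, 1, 3, 2, 2], [1, 1, 2, 2, 1], [2, 1, 2, 1, 4]]
M^3 = [[4, 3, 7, 5, 7], [3, 2, 5, 3, 6], [7, 5, 4, 3, 7], [5, 3, 3, 2, 6], [7, 6, 7, 6, 6]]
M^4 = [[19, 14, 14, 11, 19], [14, 11, 11, 9, 13], [14, 11, 19, 14, 19], [11, 9, 14, 11, 13], [19, 13, 19, 13, 26]]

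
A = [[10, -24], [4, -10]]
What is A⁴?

[[16, 0], [0, 16]]

tr A = 0 and det A = -4, so the characteristic polynomial is λ² − (0)λ + (-4) with roots 2 and -2.
Eigenvectors give P = [[-3, -2], [-1, -1]] with P⁻¹ = [[-1, 2], [1, -3]], and A = P·diag(2, -2)·P⁻¹.
Then A⁴ = P·diag(16, 16)·P⁻¹ = [[-48, -32], [-16, -16]] · [[-1, 2], [1, -3]] = [[16, 0], [0, 16]].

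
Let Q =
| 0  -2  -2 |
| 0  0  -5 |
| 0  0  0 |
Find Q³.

[[0, 0, 0], [0, 0, 0], [0, 0, 0]]

Q is strictly triangular, hence nilpotent: Q³ = 0, so Q³ = 0.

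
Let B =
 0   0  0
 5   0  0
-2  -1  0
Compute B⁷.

[[0, 0, 0], [0, 0, 0], [0, 0, 0]]

B is strictly triangular, hence nilpotent: B³ = 0, so B⁷ = 0.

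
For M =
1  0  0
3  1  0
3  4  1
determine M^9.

[[1, 0, 0], [27, 1, 0], [459, 36, 1]]

M = I + N where N = [[0, 0, 0], [3, 0, 0], [3, 4, 0]] is strictly lower-triangular, so N^3 = 0.
(I + N)^9 = I + 9·N + 36·N^2 = [[1, 0, 0], [27, 1, 0], [459, 36, 1]].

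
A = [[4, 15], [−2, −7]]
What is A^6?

[[−314, −945], [126, 379]]

tr A = −3 and det A = 2, so the characteristic polynomial is λ² − (−3)λ + (2) with roots −1 and −2.
Eigenvectors give P = [[−3, 5], [1, −2]] with P⁻¹ = [[−2, −5], [−1, −3]], and A = P·diag(−1, −2)·P⁻¹.
Then A^6 = P·diag(1, 64)·P⁻¹ = [[−3, 320], [1, −128]] · [[−2, −5], [−1, −3]] = [[−314, −945], [126, 379]].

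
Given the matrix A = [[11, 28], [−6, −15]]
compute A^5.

[[1451, 3388], [−726, −1695]]

tr A = −4 and det A = 3, so the characteristic polynomial is λ² − (−4)λ + (3) with roots −1 and −3.
Eigenvectors give P = [[7, −2], [−3, 1]] with P⁻¹ = [[1, 2], [3, 7]], and A = P·diag(−1, −3)·P⁻¹.
Then A^5 = P·diag(−1, −243)·P⁻¹ = [[−7, 486], [3, −243]] · [[1, 2], [3, 7]] = [[1451, 3388], [−726, −1695]].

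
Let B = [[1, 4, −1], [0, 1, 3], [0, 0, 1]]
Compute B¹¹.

B = I + N where N = [[0, 4, −1], [0, 0, 3], [0, 0, 0]] is strictly upper-triangular, so N³ = 0.
(I + N)¹¹ = I + 11·N + 55·N² = [[1, 44, 649], [0, 1, 33], [0, 0, 1]].

[[1, 44, 649], [0, 1, 33], [0, 0, 1]]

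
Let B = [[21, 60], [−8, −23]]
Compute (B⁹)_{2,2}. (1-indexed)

−118103

tr B = −2 and det B = −3, so the characteristic polynomial is λ² − (−2)λ + (−3) with roots 1 and −3.
Eigenvectors give P = [[−3, −5], [1, 2]] with P⁻¹ = [[−2, −5], [1, 3]], and B = P·diag(1, −3)·P⁻¹.
Then B⁹ = P·diag(1, −19683)·P⁻¹ = [[−3, 98415], [1, −39366]] · [[−2, −5], [1, 3]] = [[98421, 295260], [−39368, −118103]].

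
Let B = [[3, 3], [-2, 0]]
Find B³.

[[-9, 9], [-6, -18]]

B² = [[3, 9], [-6, -6]]
B³ = [[-9, 9], [-6, -18]]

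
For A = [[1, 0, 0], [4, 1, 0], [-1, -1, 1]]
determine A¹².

[[1, 0, 0], [48, 1, 0], [-276, -12, 1]]

A = I + N where N = [[0, 0, 0], [4, 0, 0], [-1, -1, 0]] is strictly lower-triangular, so N³ = 0.
(I + N)¹² = I + 12·N + 66·N² = [[1, 0, 0], [48, 1, 0], [-276, -12, 1]].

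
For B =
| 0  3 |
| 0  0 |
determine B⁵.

[[0, 0], [0, 0]]

B is strictly triangular, hence nilpotent: B² = 0, so B⁵ = 0.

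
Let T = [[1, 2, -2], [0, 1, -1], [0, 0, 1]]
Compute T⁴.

[[1, 8, -20], [0, 1, -4], [0, 0, 1]]

T = I + N where N = [[0, 2, -2], [0, 0, -1], [0, 0, 0]] is strictly upper-triangular, so N³ = 0.
(I + N)⁴ = I + 4·N + 6·N² = [[1, 8, -20], [0, 1, -4], [0, 0, 1]].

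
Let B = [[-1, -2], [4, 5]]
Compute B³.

[[-25, -26], [52, 53]]

tr B = 4 and det B = 3, so the characteristic polynomial is λ² − (4)λ + (3) with roots 1 and 3.
Eigenvectors give P = [[-1, -1], [1, 2]] with P⁻¹ = [[-2, -1], [1, 1]], and B = P·diag(1, 3)·P⁻¹.
Then B³ = P·diag(1, 27)·P⁻¹ = [[-1, -27], [1, 54]] · [[-2, -1], [1, 1]] = [[-25, -26], [52, 53]].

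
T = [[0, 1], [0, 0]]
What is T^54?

[[0, 0], [0, 0]]

T is strictly triangular, hence nilpotent: T^2 = 0, so T^54 = 0.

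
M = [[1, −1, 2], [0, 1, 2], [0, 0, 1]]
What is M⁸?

[[1, −8, −40], [0, 1, 16], [0, 0, 1]]

M = I + N where N = [[0, −1, 2], [0, 0, 2], [0, 0, 0]] is strictly upper-triangular, so N³ = 0.
(I + N)⁸ = I + 8·N + 28·N² = [[1, −8, −40], [0, 1, 16], [0, 0, 1]].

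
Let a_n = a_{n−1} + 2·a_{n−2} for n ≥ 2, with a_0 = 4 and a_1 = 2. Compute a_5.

62

With companion matrix C = [[1, 2], [1, 0]], [a_n, a_{n−1}]ᵀ = C·[a_{n−1}, a_{n−2}]ᵀ, so [a_5, a_4]ᵀ = C^4·[a_1, a_0]ᵀ.
C^4 = [[11, 10], [5, 6]], giving [a_5, a_4]ᵀ = [[62], [34]].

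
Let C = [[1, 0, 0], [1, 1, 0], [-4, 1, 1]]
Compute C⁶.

C = I + N where N = [[0, 0, 0], [1, 0, 0], [-4, 1, 0]] is strictly lower-triangular, so N³ = 0.
(I + N)⁶ = I + 6·N + 15·N² = [[1, 0, 0], [6, 1, 0], [-9, 6, 1]].

[[1, 0, 0], [6, 1, 0], [-9, 6, 1]]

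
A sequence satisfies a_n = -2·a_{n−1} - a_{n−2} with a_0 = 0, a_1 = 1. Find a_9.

With companion matrix M = [[-2, -1], [1, 0]], [a_n, a_{n−1}]ᵀ = M·[a_{n−1}, a_{n−2}]ᵀ, so [a_9, a_8]ᵀ = M^8·[a_1, a_0]ᵀ.
M^8 = [[9, 8], [-8, -7]], giving [a_9, a_8]ᵀ = [[9], [-8]].

9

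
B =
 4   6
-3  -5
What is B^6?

tr B = -1 and det B = -2, so the characteristic polynomial is λ² − (-1)λ + (-2) with roots 1 and -2.
Eigenvectors give P = [[-2, -1], [1, 1]] with P⁻¹ = [[-1, -1], [1, 2]], and B = P·diag(1, -2)·P⁻¹.
Then B^6 = P·diag(1, 64)·P⁻¹ = [[-2, -64], [1, 64]] · [[-1, -1], [1, 2]] = [[-62, -126], [63, 127]].

[[-62, -126], [63, 127]]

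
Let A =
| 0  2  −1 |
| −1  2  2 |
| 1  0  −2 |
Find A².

[[−3, 4, 6], [0, 2, 1], [−2, 2, 3]]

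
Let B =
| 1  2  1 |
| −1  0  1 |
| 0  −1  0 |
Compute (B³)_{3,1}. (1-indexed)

1

B² = [[−1, 1, 3], [−1, −3, −1], [1, 0, −1]]
B³ = [[−2, −5, 0], [2, −1, −4], [1, 3, 1]]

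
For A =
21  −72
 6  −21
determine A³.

[[189, −648], [54, −189]]

tr A = 0 and det A = −9, so the characteristic polynomial is λ² − (0)λ + (−9) with roots 3 and −3.
Eigenvectors give P = [[4, 3], [1, 1]] with P⁻¹ = [[1, −3], [−1, 4]], and A = P·diag(3, −3)·P⁻¹.
Then A³ = P·diag(27, −27)·P⁻¹ = [[108, −81], [27, −27]] · [[1, −3], [−1, 4]] = [[189, −648], [54, −189]].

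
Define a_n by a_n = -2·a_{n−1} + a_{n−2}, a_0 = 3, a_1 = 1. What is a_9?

-239

With companion matrix A = [[-2, 1], [1, 0]], [a_n, a_{n−1}]ᵀ = A·[a_{n−1}, a_{n−2}]ᵀ, so [a_9, a_8]ᵀ = A^8·[a_1, a_0]ᵀ.
A^8 = [[985, -408], [-408, 169]], giving [a_9, a_8]ᵀ = [[-239], [99]].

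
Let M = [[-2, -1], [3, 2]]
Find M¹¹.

[[-2, -1], [3, 2]]

M² = I (check: tr M = 0 and det M = -1), so M¹¹ = M since 11 is odd.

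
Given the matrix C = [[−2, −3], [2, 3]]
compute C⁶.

[[−2, −3], [2, 3]]

C² = C (a projection; rank 1, trace 1), so C⁶ = C.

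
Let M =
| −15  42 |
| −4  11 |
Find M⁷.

[[−15303, 45906], [−4372, 13115]]

tr M = −4 and det M = 3, so the characteristic polynomial is λ² − (−4)λ + (3) with roots −1 and −3.
Eigenvectors give P = [[3, 7], [1, 2]] with P⁻¹ = [[−2, 7], [1, −3]], and M = P·diag(−1, −3)·P⁻¹.
Then M⁷ = P·diag(−1, −2187)·P⁻¹ = [[−3, −15309], [−1, −4374]] · [[−2, 7], [1, −3]] = [[−15303, 45906], [−4372, 13115]].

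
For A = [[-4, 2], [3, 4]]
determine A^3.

[[-88, 44], [66, 88]]

A^2 = [[22, 0], [0, 22]]
A^3 = [[-88, 44], [66, 88]]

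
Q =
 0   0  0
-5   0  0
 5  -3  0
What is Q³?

Q is strictly triangular, hence nilpotent: Q³ = 0, so Q³ = 0.

[[0, 0, 0], [0, 0, 0], [0, 0, 0]]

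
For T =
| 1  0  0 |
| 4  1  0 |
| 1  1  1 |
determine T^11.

T = I + N where N = [[0, 0, 0], [4, 0, 0], [1, 1, 0]] is strictly lower-triangular, so N^3 = 0.
(I + N)^11 = I + 11·N + 55·N^2 = [[1, 0, 0], [44, 1, 0], [231, 11, 1]].

[[1, 0, 0], [44, 1, 0], [231, 11, 1]]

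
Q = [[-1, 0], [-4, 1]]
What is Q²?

[[1, 0], [0, 1]]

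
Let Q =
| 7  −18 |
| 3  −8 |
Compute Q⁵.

[[67, −198], [33, −98]]

tr Q = −1 and det Q = −2, so the characteristic polynomial is λ² − (−1)λ + (−2) with roots 1 and −2.
Eigenvectors give P = [[3, −2], [1, −1]] with P⁻¹ = [[1, −2], [1, −3]], and Q = P·diag(1, −2)·P⁻¹.
Then Q⁵ = P·diag(1, −32)·P⁻¹ = [[3, 64], [1, 32]] · [[1, −2], [1, −3]] = [[67, −198], [33, −98]].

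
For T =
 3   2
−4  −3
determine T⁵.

[[3, 2], [−4, −3]]

T² = I (check: tr T = 0 and det T = −1), so T⁵ = T since 5 is odd.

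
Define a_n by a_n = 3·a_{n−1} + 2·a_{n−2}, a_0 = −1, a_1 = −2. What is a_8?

With companion matrix C = [[3, 2], [1, 0]], [a_n, a_{n−1}]ᵀ = C·[a_{n−1}, a_{n−2}]ᵀ, so [a_8, a_7]ᵀ = C⁷·[a_1, a_0]ᵀ.
C⁷ = [[6279, 3526], [1763, 990]], giving [a_8, a_7]ᵀ = [[−16084], [−4516]].

−16084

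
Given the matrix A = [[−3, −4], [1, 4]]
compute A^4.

A^2 = [[5, −4], [1, 12]]
A^3 = [[−19, −36], [9, 44]]
A^4 = [[21, −68], [17, 140]]

[[21, −68], [17, 140]]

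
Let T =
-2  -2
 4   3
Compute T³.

[[0, 2], [-4, -5]]

T² = [[-4, -2], [4, 1]]
T³ = [[0, 2], [-4, -5]]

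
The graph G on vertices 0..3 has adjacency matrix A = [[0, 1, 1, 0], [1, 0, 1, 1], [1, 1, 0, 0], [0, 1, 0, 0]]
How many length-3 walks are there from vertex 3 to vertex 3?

The number of length-3 walks from vertex 3 to vertex 3 is entry (3,3) of A^3, where A is the adjacency matrix.
A^2 = [[2, 1, 1, 1], [1, 3, 1, 0], [1, 1, 2, 1], [1, 0, 1, 1]]
A^3 = [[2, 4, 3, 1], [4, 2, 4, 3], [3, 4, 2, 1], [1, 3, 1, 0]]

0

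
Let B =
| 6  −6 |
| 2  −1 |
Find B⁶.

[[2724, −3990], [1330, −1931]]

tr B = 5 and det B = 6, so the characteristic polynomial is λ² − (5)λ + (6) with roots 2 and 3.
Eigenvectors give P = [[3, −2], [2, −1]] with P⁻¹ = [[−1, 2], [−2, 3]], and B = P·diag(2, 3)·P⁻¹.
Then B⁶ = P·diag(64, 729)·P⁻¹ = [[192, −1458], [128, −729]] · [[−1, 2], [−2, 3]] = [[2724, −3990], [1330, −1931]].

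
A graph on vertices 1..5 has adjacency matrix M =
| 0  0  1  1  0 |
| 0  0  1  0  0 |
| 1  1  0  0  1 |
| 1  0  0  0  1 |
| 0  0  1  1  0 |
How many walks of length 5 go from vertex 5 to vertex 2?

The number of length-5 walks from vertex 5 to vertex 2 is entry (5,2) of M⁵, where M is the adjacency matrix.
M² = [[2, 1, 0, 0, 2], [1, 1, 0, 0, 1], [0, 0, 3, 2, 0], [0, 0, 2, 2, 0], [2, 1, 0, 0, 2]]
M³ = [[0, 0, 5, 4, 0], [0, 0, 3, 2, 0], [5, 3, 0, 0, 5], [4, 2, 0, 0, 4], [0, 0, 5, 4, 0]]
M⁴ = [[9, 5, 0, 0, 9], [5, 3, 0, 0, 5], [0, 0, 13, 10, 0], [0, 0, 10, 8, 0], [9, 5, 0, 0, 9]]
M⁵ = [[0, 0, 23, 18, 0], [0, 0, 13, 10, 0], [23, 13, 0, 0, 23], [18, 10, 0, 0, 18], [0, 0, 23, 18, 0]]

0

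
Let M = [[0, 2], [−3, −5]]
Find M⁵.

tr M = −5 and det M = 6, so the characteristic polynomial is λ² − (−5)λ + (6) with roots −3 and −2.
Eigenvectors give P = [[−2, −1], [3, 1]] with P⁻¹ = [[1, 1], [−3, −2]], and M = P·diag(−3, −2)·P⁻¹.
Then M⁵ = P·diag(−243, −32)·P⁻¹ = [[486, 32], [−729, −32]] · [[1, 1], [−3, −2]] = [[390, 422], [−633, −665]].

[[390, 422], [−633, −665]]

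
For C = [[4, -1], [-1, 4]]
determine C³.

C² = [[17, -8], [-8, 17]]
C³ = [[76, -49], [-49, 76]]

[[76, -49], [-49, 76]]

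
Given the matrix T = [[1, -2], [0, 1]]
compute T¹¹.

T = I + N where N = [[0, -2], [0, 0]] is strictly upper-triangular, so N² = 0.
(I + N)¹¹ = I + 11·N = [[1, -22], [0, 1]].

[[1, -22], [0, 1]]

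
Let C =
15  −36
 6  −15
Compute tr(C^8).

13122

tr C = 0 and det C = −9, so the characteristic polynomial is λ² − (0)λ + (−9) with roots 3 and −3.
Eigenvectors give P = [[3, 2], [1, 1]] with P⁻¹ = [[1, −2], [−1, 3]], and C = P·diag(3, −3)·P⁻¹.
Then C^8 = P·diag(6561, 6561)·P⁻¹ = [[19683, 13122], [6561, 6561]] · [[1, −2], [−1, 3]] = [[6561, 0], [0, 6561]].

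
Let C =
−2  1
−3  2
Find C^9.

[[−2, 1], [−3, 2]]

C² = I (check: tr C = 0 and det C = −1), so C^9 = C since 9 is odd.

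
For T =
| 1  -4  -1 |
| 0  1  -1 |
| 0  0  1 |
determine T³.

[[1, -12, 9], [0, 1, -3], [0, 0, 1]]

T = I + N where N = [[0, -4, -1], [0, 0, -1], [0, 0, 0]] is strictly upper-triangular, so N³ = 0.
(I + N)³ = I + 3·N + 3·N² = [[1, -12, 9], [0, 1, -3], [0, 0, 1]].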